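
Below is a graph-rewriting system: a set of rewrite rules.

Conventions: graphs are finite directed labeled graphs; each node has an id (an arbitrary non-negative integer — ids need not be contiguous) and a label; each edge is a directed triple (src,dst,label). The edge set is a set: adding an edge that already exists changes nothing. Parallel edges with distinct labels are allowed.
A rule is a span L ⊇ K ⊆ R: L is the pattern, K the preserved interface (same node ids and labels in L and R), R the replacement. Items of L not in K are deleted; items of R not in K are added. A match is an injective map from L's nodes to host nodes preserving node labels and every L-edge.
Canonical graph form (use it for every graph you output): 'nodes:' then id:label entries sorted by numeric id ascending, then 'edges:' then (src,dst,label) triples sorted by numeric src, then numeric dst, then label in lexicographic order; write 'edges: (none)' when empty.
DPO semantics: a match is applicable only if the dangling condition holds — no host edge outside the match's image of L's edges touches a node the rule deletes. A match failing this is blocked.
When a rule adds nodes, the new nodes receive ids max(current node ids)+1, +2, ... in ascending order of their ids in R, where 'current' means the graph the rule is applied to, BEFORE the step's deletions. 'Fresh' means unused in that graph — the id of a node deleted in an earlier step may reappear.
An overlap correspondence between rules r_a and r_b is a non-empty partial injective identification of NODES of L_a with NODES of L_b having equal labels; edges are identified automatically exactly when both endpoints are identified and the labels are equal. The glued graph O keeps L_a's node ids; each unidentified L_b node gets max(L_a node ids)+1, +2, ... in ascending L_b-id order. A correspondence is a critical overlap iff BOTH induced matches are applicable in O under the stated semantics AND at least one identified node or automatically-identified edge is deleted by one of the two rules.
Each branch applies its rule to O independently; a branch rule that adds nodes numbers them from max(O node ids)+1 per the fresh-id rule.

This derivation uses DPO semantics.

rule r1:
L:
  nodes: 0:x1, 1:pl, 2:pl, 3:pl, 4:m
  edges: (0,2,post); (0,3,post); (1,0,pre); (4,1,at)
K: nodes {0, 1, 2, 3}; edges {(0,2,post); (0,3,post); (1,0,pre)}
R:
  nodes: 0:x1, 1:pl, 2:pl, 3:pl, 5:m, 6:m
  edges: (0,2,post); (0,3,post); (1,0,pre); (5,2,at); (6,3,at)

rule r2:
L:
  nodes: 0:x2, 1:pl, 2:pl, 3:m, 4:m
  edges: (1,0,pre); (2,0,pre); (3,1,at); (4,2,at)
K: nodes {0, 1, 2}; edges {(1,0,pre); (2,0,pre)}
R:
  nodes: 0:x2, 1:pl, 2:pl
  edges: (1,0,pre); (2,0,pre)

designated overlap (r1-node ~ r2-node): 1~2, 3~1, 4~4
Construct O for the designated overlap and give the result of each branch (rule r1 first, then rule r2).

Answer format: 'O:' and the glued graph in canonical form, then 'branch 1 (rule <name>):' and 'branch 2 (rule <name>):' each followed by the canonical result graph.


O:
nodes: 0:x1, 1:pl, 2:pl, 3:pl, 4:m, 5:x2, 6:m
edges: (0,2,post); (0,3,post); (1,0,pre); (1,5,pre); (3,5,pre); (4,1,at); (6,3,at)
branch 1 (rule r1):
nodes: 0:x1, 1:pl, 2:pl, 3:pl, 5:x2, 6:m, 7:m, 8:m
edges: (0,2,post); (0,3,post); (1,0,pre); (1,5,pre); (3,5,pre); (6,3,at); (7,2,at); (8,3,at)
branch 2 (rule r2):
nodes: 0:x1, 1:pl, 2:pl, 3:pl, 5:x2
edges: (0,2,post); (0,3,post); (1,0,pre); (1,5,pre); (3,5,pre)


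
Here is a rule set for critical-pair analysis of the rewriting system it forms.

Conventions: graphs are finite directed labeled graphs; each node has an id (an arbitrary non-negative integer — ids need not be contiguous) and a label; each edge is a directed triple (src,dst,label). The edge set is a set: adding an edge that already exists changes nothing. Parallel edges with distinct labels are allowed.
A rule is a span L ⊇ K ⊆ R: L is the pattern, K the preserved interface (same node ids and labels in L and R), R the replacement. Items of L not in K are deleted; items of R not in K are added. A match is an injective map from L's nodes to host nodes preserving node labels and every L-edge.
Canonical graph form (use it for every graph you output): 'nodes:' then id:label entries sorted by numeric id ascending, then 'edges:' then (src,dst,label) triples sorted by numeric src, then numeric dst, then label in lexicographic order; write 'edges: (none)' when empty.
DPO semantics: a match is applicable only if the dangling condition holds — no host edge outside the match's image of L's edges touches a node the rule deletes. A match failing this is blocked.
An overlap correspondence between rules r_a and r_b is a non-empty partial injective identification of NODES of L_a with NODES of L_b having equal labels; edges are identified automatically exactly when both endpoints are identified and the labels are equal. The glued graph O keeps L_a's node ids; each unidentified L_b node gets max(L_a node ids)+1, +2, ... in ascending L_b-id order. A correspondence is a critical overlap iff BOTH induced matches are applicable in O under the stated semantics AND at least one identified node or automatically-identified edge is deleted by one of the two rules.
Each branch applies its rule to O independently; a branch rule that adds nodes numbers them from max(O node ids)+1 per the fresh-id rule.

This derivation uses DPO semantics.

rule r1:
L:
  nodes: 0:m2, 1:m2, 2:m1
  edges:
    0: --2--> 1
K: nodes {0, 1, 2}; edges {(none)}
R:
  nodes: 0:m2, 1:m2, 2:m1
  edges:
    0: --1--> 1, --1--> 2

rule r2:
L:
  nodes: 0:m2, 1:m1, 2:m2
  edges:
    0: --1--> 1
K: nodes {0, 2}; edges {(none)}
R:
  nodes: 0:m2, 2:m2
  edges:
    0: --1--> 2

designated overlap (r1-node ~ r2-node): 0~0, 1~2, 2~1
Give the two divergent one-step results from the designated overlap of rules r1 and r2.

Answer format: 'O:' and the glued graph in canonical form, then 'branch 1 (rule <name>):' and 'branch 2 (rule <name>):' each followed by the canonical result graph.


O:
nodes: 0:m2, 1:m2, 2:m1
edges: (0,1,2); (0,2,1)
branch 1 (rule r1):
nodes: 0:m2, 1:m2, 2:m1
edges: (0,1,1); (0,2,1)
branch 2 (rule r2):
nodes: 0:m2, 1:m2
edges: (0,1,1); (0,1,2)


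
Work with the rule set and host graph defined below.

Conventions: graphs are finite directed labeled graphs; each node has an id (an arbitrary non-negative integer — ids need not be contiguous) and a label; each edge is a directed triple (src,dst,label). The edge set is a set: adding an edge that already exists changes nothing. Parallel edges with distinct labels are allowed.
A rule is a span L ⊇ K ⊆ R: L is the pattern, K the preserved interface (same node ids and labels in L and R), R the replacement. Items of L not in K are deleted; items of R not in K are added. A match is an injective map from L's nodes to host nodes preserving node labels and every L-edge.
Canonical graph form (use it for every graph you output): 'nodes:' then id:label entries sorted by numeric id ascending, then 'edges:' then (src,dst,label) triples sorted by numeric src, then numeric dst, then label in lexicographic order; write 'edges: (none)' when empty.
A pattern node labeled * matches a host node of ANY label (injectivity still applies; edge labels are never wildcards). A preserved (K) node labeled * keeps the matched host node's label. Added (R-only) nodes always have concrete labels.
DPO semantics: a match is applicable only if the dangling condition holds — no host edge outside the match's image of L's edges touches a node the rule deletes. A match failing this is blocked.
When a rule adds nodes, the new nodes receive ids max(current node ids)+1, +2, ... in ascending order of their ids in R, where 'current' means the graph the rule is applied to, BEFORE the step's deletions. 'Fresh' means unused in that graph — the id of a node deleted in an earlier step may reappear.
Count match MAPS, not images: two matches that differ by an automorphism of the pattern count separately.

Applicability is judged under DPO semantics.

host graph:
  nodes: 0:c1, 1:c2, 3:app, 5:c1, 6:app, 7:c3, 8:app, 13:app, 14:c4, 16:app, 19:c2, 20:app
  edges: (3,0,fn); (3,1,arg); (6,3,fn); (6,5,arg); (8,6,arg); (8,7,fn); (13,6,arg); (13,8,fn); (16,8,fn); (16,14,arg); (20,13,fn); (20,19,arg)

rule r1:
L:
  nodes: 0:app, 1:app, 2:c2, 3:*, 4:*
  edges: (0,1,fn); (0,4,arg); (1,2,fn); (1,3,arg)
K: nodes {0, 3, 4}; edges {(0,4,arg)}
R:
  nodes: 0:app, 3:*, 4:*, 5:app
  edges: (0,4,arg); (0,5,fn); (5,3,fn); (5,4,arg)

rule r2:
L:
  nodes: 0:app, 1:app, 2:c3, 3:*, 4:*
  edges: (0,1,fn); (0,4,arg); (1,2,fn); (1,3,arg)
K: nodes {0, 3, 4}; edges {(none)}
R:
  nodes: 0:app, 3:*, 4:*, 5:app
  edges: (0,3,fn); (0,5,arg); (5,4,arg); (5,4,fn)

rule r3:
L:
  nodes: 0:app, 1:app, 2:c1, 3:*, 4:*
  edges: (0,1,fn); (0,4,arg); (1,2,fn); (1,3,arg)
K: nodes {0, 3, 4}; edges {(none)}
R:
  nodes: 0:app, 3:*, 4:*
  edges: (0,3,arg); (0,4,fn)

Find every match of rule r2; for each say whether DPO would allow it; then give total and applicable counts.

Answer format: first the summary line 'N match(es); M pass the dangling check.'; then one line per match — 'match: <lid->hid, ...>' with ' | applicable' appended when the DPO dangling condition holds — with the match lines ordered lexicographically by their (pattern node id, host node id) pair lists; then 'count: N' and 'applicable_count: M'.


1 match(es); 0 pass the dangling check.
match: 0->16, 1->8, 2->7, 3->6, 4->14
count: 1
applicable_count: 0


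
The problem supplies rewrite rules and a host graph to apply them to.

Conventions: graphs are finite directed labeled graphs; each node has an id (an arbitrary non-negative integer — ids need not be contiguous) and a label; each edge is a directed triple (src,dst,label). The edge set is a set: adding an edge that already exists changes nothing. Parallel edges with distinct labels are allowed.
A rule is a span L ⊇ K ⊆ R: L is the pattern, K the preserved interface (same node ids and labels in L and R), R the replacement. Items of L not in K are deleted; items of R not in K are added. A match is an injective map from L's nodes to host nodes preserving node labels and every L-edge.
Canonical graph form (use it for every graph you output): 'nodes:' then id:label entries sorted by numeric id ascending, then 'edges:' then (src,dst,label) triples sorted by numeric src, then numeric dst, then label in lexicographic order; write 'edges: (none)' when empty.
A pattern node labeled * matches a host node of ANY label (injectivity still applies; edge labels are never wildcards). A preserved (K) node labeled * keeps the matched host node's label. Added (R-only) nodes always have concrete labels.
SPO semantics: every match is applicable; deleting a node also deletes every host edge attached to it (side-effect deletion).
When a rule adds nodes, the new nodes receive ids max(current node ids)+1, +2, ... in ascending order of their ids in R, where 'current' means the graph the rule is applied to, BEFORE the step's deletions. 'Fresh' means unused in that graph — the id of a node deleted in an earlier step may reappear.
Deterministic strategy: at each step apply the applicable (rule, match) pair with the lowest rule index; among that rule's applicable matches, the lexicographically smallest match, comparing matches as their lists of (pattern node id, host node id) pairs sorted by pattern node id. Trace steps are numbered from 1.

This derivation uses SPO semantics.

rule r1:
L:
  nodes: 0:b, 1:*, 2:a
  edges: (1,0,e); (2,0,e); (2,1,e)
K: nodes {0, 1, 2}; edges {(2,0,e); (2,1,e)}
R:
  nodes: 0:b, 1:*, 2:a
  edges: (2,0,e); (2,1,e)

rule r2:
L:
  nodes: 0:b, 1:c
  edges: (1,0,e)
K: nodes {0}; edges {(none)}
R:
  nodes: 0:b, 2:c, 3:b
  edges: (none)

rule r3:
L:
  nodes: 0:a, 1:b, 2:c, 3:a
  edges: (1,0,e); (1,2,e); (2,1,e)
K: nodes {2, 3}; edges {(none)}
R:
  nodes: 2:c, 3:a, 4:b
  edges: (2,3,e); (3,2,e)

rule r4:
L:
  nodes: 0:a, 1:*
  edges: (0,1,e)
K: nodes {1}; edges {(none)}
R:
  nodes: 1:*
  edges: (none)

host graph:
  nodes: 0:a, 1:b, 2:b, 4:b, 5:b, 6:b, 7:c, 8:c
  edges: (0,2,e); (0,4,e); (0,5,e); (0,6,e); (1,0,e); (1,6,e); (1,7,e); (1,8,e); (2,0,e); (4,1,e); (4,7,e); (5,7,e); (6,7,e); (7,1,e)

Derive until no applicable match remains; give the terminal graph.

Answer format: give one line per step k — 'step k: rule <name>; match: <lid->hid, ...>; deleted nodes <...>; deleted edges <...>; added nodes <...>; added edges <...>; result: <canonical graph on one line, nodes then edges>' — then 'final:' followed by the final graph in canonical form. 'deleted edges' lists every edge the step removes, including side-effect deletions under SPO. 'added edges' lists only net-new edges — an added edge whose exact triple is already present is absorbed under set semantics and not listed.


step 1: rule r2; match: 0->1, 1->7; deleted nodes 7; deleted edges (1,7,e); (4,7,e); (5,7,e); (6,7,e); (7,1,e); added nodes 9, 10; added edges (none); result: nodes: 0:a, 1:b, 2:b, 4:b, 5:b, 6:b, 8:c, 9:c, 10:b edges: (0,2,e); (0,4,e); (0,5,e); (0,6,e); (1,0,e); (1,6,e); (1,8,e); (2,0,e); (4,1,e)
step 2: rule r4; match: 0->0, 1->2; deleted nodes 0; deleted edges (0,2,e); (0,4,e); (0,5,e); (0,6,e); (1,0,e); (2,0,e); added nodes (none); added edges (none); result: nodes: 1:b, 2:b, 4:b, 5:b, 6:b, 8:c, 9:c, 10:b edges: (1,6,e); (1,8,e); (4,1,e)
final:
nodes: 1:b, 2:b, 4:b, 5:b, 6:b, 8:c, 9:c, 10:b
edges: (1,6,e); (1,8,e); (4,1,e)


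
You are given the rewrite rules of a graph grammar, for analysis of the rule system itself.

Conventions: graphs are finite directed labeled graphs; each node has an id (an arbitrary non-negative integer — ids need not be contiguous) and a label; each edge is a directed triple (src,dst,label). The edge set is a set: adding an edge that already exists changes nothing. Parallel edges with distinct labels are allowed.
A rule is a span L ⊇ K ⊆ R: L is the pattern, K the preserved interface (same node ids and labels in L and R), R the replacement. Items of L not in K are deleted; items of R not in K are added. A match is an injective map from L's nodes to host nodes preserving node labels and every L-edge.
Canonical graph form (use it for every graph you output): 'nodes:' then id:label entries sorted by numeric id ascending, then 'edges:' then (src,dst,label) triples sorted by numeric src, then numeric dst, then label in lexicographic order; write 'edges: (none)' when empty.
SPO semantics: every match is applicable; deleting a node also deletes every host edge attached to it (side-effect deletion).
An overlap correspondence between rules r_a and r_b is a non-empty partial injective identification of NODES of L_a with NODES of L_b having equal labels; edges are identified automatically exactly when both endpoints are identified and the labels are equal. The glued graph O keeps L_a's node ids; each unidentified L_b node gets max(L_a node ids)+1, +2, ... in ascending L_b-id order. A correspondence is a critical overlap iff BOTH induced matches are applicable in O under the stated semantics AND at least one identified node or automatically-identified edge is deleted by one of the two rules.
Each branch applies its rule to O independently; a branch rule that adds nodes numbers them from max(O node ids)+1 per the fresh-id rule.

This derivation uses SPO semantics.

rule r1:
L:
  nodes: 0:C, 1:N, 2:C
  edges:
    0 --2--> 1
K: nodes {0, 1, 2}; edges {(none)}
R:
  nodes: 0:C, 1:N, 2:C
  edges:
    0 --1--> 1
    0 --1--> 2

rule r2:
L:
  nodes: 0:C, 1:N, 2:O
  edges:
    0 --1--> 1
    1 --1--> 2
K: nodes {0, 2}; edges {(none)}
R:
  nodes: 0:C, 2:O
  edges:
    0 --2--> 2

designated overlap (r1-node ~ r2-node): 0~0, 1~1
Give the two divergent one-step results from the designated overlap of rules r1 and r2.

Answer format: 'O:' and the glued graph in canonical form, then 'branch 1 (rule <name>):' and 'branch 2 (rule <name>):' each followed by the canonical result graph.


O:
nodes: 0:C, 1:N, 2:C, 3:O
edges: (0,1,1); (0,1,2); (1,3,1)
branch 1 (rule r1):
nodes: 0:C, 1:N, 2:C, 3:O
edges: (0,1,1); (0,2,1); (1,3,1)
branch 2 (rule r2):
nodes: 0:C, 2:C, 3:O
edges: (0,3,2)


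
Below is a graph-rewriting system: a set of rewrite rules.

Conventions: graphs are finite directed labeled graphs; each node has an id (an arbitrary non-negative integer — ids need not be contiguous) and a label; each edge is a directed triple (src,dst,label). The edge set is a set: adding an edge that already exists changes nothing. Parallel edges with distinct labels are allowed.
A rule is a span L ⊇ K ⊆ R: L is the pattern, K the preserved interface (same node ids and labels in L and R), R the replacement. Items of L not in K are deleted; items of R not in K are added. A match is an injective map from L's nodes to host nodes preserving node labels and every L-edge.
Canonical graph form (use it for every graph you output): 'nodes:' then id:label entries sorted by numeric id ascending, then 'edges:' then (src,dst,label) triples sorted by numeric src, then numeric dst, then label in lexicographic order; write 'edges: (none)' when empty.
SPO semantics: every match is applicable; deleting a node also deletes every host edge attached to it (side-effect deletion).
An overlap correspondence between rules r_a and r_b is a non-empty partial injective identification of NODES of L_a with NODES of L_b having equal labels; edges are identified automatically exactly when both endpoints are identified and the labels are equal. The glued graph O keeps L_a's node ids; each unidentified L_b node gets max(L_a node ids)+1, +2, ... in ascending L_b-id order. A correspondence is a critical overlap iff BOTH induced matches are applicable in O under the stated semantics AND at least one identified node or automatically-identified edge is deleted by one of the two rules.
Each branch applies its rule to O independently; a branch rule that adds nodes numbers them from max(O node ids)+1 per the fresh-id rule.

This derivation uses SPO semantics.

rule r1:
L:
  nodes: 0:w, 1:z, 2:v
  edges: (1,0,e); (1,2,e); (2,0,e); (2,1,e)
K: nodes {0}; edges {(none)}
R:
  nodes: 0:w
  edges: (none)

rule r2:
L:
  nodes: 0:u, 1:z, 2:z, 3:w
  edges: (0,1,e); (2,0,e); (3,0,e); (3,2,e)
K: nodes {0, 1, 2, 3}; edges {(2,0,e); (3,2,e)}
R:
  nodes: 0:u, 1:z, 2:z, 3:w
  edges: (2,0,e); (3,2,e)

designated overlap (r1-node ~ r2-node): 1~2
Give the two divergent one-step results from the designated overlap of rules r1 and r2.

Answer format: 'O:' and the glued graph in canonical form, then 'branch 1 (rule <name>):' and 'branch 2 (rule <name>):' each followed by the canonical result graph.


O:
nodes: 0:w, 1:z, 2:v, 3:u, 4:z, 5:w
edges: (1,0,e); (1,2,e); (1,3,e); (2,0,e); (2,1,e); (3,4,e); (5,1,e); (5,3,e)
branch 1 (rule r1):
nodes: 0:w, 3:u, 4:z, 5:w
edges: (3,4,e); (5,3,e)
branch 2 (rule r2):
nodes: 0:w, 1:z, 2:v, 3:u, 4:z, 5:w
edges: (1,0,e); (1,2,e); (1,3,e); (2,0,e); (2,1,e); (5,1,e)


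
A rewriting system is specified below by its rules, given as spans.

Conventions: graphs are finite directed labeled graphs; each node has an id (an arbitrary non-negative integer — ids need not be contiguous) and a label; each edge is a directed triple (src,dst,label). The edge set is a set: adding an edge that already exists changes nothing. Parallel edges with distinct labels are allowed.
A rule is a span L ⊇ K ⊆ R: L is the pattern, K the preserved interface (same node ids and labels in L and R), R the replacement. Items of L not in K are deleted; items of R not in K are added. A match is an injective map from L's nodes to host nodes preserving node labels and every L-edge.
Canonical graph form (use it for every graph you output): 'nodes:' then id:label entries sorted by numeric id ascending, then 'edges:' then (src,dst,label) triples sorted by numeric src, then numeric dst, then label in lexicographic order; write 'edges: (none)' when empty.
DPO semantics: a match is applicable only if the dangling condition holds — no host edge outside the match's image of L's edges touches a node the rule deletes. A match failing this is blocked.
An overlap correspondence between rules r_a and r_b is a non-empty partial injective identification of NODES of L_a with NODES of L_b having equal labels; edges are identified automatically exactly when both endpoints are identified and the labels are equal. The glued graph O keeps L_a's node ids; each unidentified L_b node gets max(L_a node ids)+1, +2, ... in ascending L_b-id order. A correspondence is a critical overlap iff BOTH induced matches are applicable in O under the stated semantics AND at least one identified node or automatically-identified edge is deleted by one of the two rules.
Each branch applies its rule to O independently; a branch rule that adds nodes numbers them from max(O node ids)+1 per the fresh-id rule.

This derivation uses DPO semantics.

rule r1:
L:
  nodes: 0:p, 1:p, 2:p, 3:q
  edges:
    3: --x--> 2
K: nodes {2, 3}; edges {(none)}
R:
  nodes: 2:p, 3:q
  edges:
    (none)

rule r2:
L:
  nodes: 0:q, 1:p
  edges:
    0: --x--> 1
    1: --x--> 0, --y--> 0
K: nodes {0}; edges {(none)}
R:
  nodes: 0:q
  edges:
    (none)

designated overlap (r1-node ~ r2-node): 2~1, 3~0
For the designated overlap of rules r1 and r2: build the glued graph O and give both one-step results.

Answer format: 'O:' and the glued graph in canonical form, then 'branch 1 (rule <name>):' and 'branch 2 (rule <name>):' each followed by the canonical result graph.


O:
nodes: 0:p, 1:p, 2:p, 3:q
edges: (2,3,x); (2,3,y); (3,2,x)
branch 1 (rule r1):
nodes: 2:p, 3:q
edges: (2,3,x); (2,3,y)
branch 2 (rule r2):
nodes: 0:p, 1:p, 3:q
edges: (none)


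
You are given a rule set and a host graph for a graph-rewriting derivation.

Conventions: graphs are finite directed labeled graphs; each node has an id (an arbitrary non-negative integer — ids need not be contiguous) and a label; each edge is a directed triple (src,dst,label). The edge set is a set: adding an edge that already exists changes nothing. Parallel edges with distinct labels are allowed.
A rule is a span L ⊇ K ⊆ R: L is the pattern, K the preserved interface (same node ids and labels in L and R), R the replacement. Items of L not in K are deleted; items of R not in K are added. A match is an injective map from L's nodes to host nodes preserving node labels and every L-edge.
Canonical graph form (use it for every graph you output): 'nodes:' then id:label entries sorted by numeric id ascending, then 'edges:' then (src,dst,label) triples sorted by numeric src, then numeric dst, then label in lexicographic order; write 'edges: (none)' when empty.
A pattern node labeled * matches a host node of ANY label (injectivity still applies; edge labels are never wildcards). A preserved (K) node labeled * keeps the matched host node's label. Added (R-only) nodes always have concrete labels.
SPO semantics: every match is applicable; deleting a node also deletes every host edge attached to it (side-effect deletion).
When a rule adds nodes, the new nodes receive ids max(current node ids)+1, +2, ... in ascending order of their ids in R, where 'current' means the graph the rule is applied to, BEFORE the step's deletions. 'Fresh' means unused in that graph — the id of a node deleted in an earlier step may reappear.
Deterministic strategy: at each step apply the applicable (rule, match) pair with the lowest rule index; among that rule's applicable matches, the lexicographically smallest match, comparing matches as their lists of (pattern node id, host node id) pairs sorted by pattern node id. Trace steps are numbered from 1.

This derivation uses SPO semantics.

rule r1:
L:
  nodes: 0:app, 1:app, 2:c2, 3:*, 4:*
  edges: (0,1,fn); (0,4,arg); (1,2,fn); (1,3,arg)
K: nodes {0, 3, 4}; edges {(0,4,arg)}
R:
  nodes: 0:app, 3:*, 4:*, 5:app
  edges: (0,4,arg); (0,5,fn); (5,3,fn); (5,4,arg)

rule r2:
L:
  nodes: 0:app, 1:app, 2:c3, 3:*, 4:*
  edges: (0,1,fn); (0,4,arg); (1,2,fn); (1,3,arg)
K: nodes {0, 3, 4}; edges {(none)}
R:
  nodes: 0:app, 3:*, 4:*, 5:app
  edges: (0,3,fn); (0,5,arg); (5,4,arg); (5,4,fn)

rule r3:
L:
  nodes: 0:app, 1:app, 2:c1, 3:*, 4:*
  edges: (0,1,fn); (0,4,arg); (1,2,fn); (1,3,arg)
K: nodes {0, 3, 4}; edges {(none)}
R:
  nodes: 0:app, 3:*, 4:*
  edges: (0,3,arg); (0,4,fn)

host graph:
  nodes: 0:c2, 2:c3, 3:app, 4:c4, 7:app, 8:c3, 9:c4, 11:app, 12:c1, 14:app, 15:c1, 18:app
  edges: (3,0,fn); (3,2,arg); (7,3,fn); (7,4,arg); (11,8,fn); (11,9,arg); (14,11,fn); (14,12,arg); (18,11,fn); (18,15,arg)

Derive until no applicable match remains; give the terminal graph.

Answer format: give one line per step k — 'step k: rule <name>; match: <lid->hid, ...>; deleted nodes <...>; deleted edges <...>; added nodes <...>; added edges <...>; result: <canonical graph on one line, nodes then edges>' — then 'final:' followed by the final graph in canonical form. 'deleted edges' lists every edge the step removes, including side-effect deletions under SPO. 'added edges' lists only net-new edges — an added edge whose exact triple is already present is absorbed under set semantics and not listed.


step 1: rule r1; match: 0->7, 1->3, 2->0, 3->2, 4->4; deleted nodes 0, 3; deleted edges (3,0,fn); (3,2,arg); (7,3,fn); added nodes 19; added edges (7,19,fn); (19,2,fn); (19,4,arg); result: nodes: 2:c3, 4:c4, 7:app, 8:c3, 9:c4, 11:app, 12:c1, 14:app, 15:c1, 18:app, 19:app edges: (7,4,arg); (7,19,fn); (11,8,fn); (11,9,arg); (14,11,fn); (14,12,arg); (18,11,fn); (18,15,arg); (19,2,fn); (19,4,arg)
step 2: rule r2; match: 0->14, 1->11, 2->8, 3->9, 4->12; deleted nodes 8, 11; deleted edges (11,8,fn); (11,9,arg); (14,11,fn); (14,12,arg); (18,11,fn); added nodes 20; added edges (14,9,fn); (14,20,arg); (20,12,arg); (20,12,fn); result: nodes: 2:c3, 4:c4, 7:app, 9:c4, 12:c1, 14:app, 15:c1, 18:app, 19:app, 20:app edges: (7,4,arg); (7,19,fn); (14,9,fn); (14,20,arg); (18,15,arg); (19,2,fn); (19,4,arg); (20,12,arg); (20,12,fn)
final:
nodes: 2:c3, 4:c4, 7:app, 9:c4, 12:c1, 14:app, 15:c1, 18:app, 19:app, 20:app
edges: (7,4,arg); (7,19,fn); (14,9,fn); (14,20,arg); (18,15,arg); (19,2,fn); (19,4,arg); (20,12,arg); (20,12,fn)


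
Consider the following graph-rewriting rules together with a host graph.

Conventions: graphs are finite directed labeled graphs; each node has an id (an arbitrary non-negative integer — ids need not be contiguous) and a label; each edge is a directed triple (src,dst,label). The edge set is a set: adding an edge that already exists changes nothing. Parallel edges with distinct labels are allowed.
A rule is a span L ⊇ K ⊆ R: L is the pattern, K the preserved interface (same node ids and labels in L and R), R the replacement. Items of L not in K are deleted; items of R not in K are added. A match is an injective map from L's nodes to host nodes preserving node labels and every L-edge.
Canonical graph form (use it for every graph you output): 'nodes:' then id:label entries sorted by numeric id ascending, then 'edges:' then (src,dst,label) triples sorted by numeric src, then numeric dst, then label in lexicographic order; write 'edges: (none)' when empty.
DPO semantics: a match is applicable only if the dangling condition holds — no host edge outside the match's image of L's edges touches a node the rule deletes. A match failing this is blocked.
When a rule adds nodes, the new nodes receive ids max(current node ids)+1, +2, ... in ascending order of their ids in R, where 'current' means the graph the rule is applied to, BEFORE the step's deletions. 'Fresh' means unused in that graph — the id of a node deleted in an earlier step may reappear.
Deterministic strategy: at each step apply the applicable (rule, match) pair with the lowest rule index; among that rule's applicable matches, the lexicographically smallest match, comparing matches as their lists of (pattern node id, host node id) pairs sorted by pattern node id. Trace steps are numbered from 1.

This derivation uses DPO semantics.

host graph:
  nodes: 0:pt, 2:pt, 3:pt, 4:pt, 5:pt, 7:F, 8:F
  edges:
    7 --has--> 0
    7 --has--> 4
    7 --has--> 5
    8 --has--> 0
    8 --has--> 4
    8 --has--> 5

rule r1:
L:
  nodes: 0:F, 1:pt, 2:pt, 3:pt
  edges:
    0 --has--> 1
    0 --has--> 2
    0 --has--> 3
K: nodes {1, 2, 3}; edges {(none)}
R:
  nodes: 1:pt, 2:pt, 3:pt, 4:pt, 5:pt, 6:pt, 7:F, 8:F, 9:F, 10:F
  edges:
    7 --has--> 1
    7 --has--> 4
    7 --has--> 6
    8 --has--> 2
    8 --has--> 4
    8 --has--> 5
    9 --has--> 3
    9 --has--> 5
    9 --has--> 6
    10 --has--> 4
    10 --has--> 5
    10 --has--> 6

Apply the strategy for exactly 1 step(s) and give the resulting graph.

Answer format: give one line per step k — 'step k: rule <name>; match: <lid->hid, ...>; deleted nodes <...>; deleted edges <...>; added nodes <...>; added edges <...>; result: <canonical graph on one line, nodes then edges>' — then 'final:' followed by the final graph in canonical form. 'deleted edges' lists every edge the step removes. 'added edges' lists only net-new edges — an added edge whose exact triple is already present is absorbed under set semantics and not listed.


step 1: rule r1; match: 0->7, 1->0, 2->4, 3->5; deleted nodes 7; deleted edges (7,0,has); (7,4,has); (7,5,has); added nodes 9, 10, 11, 12, 13, 14, 15; added edges (12,0,has); (12,9,has); (12,11,has); (13,4,has); (13,9,has); (13,10,has); (14,5,has); (14,10,has); (14,11,has); (15,9,has); (15,10,has); (15,11,has); result: nodes: 0:pt, 2:pt, 3:pt, 4:pt, 5:pt, 8:F, 9:pt, 10:pt, 11:pt, 12:F, 13:F, 14:F, 15:F edges: (8,0,has); (8,4,has); (8,5,has); (12,0,has); (12,9,has); (12,11,has); (13,4,has); (13,9,has); (13,10,has); (14,5,has); (14,10,has); (14,11,has); (15,9,has); (15,10,has); (15,11,has)
final:
nodes: 0:pt, 2:pt, 3:pt, 4:pt, 5:pt, 8:F, 9:pt, 10:pt, 11:pt, 12:F, 13:F, 14:F, 15:F
edges: (8,0,has); (8,4,has); (8,5,has); (12,0,has); (12,9,has); (12,11,has); (13,4,has); (13,9,has); (13,10,has); (14,5,has); (14,10,has); (14,11,has); (15,9,has); (15,10,has); (15,11,has)


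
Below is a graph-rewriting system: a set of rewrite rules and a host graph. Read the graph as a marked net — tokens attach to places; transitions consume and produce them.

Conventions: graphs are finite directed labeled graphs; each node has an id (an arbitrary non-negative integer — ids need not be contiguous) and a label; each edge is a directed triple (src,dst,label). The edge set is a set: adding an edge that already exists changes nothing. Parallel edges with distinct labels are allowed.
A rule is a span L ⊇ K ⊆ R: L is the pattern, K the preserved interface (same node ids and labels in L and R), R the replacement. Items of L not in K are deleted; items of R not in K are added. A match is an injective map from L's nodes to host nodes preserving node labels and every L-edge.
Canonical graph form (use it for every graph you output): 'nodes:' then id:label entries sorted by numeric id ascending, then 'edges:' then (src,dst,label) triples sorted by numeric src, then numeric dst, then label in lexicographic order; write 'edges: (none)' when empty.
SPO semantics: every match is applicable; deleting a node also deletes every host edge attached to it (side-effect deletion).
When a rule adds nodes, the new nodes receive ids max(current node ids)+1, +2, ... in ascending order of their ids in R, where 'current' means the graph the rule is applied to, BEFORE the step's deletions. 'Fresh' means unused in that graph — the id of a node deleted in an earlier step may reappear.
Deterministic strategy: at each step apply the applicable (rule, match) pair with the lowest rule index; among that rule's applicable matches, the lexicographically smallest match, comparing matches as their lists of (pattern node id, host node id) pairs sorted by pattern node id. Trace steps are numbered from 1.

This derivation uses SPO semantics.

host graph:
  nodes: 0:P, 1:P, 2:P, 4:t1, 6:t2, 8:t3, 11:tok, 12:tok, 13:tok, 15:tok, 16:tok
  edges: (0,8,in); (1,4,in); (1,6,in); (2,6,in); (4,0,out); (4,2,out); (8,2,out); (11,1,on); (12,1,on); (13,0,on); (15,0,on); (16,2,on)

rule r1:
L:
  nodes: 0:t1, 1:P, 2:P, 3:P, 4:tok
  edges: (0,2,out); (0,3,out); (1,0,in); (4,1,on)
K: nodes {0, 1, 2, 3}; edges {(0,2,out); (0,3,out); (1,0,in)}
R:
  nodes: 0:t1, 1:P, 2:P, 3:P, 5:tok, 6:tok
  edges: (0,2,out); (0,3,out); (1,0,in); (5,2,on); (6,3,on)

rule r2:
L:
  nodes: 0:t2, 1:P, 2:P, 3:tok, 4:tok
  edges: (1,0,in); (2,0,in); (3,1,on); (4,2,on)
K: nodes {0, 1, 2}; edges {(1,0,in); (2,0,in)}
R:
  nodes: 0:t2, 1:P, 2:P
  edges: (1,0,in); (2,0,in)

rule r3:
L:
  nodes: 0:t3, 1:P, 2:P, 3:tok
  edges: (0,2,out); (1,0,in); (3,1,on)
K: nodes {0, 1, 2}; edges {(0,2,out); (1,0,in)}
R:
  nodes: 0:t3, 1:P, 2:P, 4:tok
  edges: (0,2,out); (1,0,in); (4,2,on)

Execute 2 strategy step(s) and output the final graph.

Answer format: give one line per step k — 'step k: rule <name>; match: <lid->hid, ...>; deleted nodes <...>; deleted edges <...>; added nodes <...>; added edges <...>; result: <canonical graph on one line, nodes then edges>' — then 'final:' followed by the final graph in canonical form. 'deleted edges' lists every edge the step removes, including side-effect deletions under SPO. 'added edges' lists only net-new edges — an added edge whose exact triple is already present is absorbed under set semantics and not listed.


step 1: rule r1; match: 0->4, 1->1, 2->0, 3->2, 4->11; deleted nodes 11; deleted edges (11,1,on); added nodes 17, 18; added edges (17,0,on); (18,2,on); result: nodes: 0:P, 1:P, 2:P, 4:t1, 6:t2, 8:t3, 12:tok, 13:tok, 15:tok, 16:tok, 17:tok, 18:tok edges: (0,8,in); (1,4,in); (1,6,in); (2,6,in); (4,0,out); (4,2,out); (8,2,out); (12,1,on); (13,0,on); (15,0,on); (16,2,on); (17,0,on); (18,2,on)
step 2: rule r1; match: 0->4, 1->1, 2->0, 3->2, 4->12; deleted nodes 12; deleted edges (12,1,on); added nodes 19, 20; added edges (19,0,on); (20,2,on); result: nodes: 0:P, 1:P, 2:P, 4:t1, 6:t2, 8:t3, 13:tok, 15:tok, 16:tok, 17:tok, 18:tok, 19:tok, 20:tok edges: (0,8,in); (1,4,in); (1,6,in); (2,6,in); (4,0,out); (4,2,out); (8,2,out); (13,0,on); (15,0,on); (16,2,on); (17,0,on); (18,2,on); (19,0,on); (20,2,on)
final:
nodes: 0:P, 1:P, 2:P, 4:t1, 6:t2, 8:t3, 13:tok, 15:tok, 16:tok, 17:tok, 18:tok, 19:tok, 20:tok
edges: (0,8,in); (1,4,in); (1,6,in); (2,6,in); (4,0,out); (4,2,out); (8,2,out); (13,0,on); (15,0,on); (16,2,on); (17,0,on); (18,2,on); (19,0,on); (20,2,on)


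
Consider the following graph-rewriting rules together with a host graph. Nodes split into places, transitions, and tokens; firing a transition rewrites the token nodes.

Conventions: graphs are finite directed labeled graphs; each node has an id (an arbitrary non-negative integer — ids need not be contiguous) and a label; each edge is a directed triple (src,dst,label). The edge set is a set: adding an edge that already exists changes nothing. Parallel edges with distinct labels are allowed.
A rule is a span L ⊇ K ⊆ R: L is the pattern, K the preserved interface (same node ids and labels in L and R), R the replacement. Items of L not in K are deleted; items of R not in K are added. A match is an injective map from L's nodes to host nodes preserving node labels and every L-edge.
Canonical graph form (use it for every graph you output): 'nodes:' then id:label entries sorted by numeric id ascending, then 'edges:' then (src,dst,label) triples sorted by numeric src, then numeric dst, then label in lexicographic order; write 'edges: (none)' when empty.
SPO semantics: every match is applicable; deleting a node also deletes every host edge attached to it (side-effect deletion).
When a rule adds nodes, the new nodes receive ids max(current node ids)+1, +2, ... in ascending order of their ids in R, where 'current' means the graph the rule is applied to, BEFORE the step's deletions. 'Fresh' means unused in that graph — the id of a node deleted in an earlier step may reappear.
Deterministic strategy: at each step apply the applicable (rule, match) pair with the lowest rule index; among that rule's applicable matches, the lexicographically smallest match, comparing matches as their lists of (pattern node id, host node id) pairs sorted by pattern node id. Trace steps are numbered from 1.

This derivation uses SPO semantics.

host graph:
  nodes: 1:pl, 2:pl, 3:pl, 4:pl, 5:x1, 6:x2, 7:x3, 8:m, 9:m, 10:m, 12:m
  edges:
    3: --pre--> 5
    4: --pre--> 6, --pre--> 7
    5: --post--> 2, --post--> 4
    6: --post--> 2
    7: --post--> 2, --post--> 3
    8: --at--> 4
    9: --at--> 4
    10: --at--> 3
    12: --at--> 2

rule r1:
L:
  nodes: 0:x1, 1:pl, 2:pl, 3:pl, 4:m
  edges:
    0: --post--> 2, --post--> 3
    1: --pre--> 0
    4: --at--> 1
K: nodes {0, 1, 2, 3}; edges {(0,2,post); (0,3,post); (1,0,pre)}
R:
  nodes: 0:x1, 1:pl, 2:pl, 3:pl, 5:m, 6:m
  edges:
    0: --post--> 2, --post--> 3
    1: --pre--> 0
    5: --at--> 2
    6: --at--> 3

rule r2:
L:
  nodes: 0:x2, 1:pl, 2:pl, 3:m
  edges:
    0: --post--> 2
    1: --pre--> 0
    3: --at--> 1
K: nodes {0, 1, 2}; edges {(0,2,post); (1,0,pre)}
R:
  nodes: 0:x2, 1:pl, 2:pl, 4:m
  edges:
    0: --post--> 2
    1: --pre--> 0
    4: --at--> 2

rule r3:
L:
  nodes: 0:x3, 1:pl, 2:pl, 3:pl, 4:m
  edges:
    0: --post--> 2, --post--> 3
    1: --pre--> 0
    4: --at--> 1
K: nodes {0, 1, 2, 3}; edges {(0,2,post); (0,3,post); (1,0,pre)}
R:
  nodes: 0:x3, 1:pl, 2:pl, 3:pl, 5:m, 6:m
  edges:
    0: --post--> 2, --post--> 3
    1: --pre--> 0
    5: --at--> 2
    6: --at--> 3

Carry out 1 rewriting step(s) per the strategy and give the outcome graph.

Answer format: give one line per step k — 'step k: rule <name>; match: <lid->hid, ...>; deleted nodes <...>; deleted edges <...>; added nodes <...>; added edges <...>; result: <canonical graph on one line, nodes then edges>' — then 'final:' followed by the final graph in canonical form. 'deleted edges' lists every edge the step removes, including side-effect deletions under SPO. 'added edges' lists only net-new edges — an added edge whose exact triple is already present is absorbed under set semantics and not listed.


step 1: rule r1; match: 0->5, 1->3, 2->2, 3->4, 4->10; deleted nodes 10; deleted edges (10,3,at); added nodes 13, 14; added edges (13,2,at); (14,4,at); result: nodes: 1:pl, 2:pl, 3:pl, 4:pl, 5:x1, 6:x2, 7:x3, 8:m, 9:m, 12:m, 13:m, 14:m edges: (3,5,pre); (4,6,pre); (4,7,pre); (5,2,post); (5,4,post); (6,2,post); (7,2,post); (7,3,post); (8,4,at); (9,4,at); (12,2,at); (13,2,at); (14,4,at)
final:
nodes: 1:pl, 2:pl, 3:pl, 4:pl, 5:x1, 6:x2, 7:x3, 8:m, 9:m, 12:m, 13:m, 14:m
edges: (3,5,pre); (4,6,pre); (4,7,pre); (5,2,post); (5,4,post); (6,2,post); (7,2,post); (7,3,post); (8,4,at); (9,4,at); (12,2,at); (13,2,at); (14,4,at)


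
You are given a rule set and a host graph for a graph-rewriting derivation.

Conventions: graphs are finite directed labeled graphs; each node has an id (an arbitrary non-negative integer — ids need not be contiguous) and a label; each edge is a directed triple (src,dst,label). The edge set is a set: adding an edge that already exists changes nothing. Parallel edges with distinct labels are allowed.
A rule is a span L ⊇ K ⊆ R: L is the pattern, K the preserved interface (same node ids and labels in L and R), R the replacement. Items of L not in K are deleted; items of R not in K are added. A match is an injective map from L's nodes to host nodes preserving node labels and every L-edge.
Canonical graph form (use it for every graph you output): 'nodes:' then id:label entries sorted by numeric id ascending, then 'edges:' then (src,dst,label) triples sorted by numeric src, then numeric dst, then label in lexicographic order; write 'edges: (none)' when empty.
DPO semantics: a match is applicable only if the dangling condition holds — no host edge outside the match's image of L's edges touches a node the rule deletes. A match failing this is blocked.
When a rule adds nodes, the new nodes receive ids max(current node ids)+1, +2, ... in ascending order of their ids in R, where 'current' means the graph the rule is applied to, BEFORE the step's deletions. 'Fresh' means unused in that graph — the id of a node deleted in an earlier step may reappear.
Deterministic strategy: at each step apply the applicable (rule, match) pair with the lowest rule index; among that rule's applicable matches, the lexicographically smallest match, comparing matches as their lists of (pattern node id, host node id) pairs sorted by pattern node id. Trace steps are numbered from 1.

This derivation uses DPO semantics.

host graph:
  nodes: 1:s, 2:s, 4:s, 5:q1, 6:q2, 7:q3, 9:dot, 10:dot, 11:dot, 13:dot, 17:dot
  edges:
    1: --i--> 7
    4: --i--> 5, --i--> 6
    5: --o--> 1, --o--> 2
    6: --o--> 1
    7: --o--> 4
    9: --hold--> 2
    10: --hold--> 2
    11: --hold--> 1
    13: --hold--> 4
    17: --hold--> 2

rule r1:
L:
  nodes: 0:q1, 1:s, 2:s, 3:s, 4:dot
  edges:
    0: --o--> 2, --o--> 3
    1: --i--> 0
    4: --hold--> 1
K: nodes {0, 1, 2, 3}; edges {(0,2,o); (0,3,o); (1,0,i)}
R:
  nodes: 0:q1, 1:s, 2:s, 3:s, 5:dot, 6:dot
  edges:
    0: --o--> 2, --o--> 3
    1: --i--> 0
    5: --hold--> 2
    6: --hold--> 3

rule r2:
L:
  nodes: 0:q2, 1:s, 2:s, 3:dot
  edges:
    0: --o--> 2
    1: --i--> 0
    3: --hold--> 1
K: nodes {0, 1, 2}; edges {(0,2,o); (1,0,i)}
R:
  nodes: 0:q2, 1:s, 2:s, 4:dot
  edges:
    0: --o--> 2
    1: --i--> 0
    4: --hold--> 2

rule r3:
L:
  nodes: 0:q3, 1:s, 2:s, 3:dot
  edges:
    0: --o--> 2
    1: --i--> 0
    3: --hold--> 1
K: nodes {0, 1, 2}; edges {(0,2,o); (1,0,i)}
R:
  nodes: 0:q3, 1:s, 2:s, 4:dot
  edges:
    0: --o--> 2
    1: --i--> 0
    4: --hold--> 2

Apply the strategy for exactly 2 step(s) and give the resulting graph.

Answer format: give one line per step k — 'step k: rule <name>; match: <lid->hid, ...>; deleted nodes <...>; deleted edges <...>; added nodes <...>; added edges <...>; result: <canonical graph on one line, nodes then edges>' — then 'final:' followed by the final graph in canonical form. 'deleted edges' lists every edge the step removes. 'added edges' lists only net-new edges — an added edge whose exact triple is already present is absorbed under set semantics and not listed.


step 1: rule r1; match: 0->5, 1->4, 2->1, 3->2, 4->13; deleted nodes 13; deleted edges (13,4,hold); added nodes 18, 19; added edges (18,1,hold); (19,2,hold); result: nodes: 1:s, 2:s, 4:s, 5:q1, 6:q2, 7:q3, 9:dot, 10:dot, 11:dot, 17:dot, 18:dot, 19:dot edges: (1,7,i); (4,5,i); (4,6,i); (5,1,o); (5,2,o); (6,1,o); (7,4,o); (9,2,hold); (10,2,hold); (11,1,hold); (17,2,hold); (18,1,hold); (19,2,hold)
step 2: rule r3; match: 0->7, 1->1, 2->4, 3->11; deleted nodes 11; deleted edges (11,1,hold); added nodes 20; added edges (20,4,hold); result: nodes: 1:s, 2:s, 4:s, 5:q1, 6:q2, 7:q3, 9:dot, 10:dot, 17:dot, 18:dot, 19:dot, 20:dot edges: (1,7,i); (4,5,i); (4,6,i); (5,1,o); (5,2,o); (6,1,o); (7,4,o); (9,2,hold); (10,2,hold); (17,2,hold); (18,1,hold); (19,2,hold); (20,4,hold)
final:
nodes: 1:s, 2:s, 4:s, 5:q1, 6:q2, 7:q3, 9:dot, 10:dot, 17:dot, 18:dot, 19:dot, 20:dot
edges: (1,7,i); (4,5,i); (4,6,i); (5,1,o); (5,2,o); (6,1,o); (7,4,o); (9,2,hold); (10,2,hold); (17,2,hold); (18,1,hold); (19,2,hold); (20,4,hold)
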